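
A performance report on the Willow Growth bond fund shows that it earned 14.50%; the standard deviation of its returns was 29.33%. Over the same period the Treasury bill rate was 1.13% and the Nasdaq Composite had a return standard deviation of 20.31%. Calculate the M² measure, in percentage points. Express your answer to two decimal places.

10.39

Sharpe = (Rp − Rf) / σp = (14.50% − 1.13%) / 29.33% = 0.4558
M² = Rf + Sharpe × σm = 1.13% + 0.4558 × 20.31% = 10.3873%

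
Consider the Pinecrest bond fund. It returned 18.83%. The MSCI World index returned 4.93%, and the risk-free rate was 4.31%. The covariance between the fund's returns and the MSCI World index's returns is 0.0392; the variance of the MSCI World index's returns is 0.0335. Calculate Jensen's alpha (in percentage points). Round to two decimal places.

13.79

β = Cov / Var = 0.0392 / 0.0335 = 1.1701
E[R] = Rf + β(Rm − Rf) = 4.31% + 1.1701 × (4.93% − 4.31%) = 5.0355%
α = Rp − E[R] = 18.83% − 5.0355% = 13.7945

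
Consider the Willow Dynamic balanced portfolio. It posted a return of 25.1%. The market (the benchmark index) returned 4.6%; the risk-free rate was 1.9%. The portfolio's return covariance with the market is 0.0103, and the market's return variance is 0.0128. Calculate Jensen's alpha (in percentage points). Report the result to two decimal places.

21.03

β = Cov / Var = 0.0103 / 0.0128 = 0.8047
E[R] = Rf + β(Rm − Rf) = 1.9% + 0.8047 × (4.6% − 1.9%) = 4.0727%
α = Rp − E[R] = 25.1% − 4.0727% = 21.0273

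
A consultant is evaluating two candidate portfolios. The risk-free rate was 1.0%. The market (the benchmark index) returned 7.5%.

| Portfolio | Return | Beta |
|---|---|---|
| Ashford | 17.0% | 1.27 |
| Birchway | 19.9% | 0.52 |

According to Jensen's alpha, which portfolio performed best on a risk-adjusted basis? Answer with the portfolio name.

Ashford: α = 17.0% − [1.0% + 1.27 × (7.5% − 1.0%)] = 7.745
Birchway: α = 19.9% − [1.0% + 0.52 × (7.5% − 1.0%)] = 15.520
Highest: Birchway (15.520).

Birchway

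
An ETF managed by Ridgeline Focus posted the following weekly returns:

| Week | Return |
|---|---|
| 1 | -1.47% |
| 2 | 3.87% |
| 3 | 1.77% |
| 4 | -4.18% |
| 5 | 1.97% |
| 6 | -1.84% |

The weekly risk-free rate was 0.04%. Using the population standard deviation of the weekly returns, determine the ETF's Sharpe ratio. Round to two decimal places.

μ = (-1.47 + 3.87 + 1.77 − 4.18 + 1.97 − 1.84) / 6 = 0.0200%
Population std dev = √[45.0072 / 6] = 2.7388%
Sharpe = (μ − rf) / σ = (0.0200 − 0.04) / 2.7388 = -0.0200 / 2.7388 = -0.0073

-0.01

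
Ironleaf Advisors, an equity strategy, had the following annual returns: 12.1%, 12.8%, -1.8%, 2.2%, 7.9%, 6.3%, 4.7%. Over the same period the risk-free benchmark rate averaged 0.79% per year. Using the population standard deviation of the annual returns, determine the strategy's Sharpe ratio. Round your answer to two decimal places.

r̄ = (12.1 + 12.8 − 1.8 + 2.2 + 7.9 + 6.3 + 4.7) / 7 = 6.3143%
Σ(r − r̄)² = 163.4286; population σ = √(163.4286/7) = 4.8319%
Sharpe = (r̄ − rf) / σ = (6.3143 − 0.79) / 4.8319 = 5.5243 / 4.8319 = 1.1433

1.14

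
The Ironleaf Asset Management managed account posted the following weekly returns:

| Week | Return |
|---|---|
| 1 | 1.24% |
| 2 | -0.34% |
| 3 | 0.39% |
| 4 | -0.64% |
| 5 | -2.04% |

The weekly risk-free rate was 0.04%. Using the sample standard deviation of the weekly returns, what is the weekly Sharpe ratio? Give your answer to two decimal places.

Mean return r̄ = -1.390 / 5 = -0.2780%
Σ(r − r̄)² = 5.9901; sample σ = √(5.9901/4) = 1.2237%
Sharpe = (r̄ − rf) / σ = (-0.2780 − 0.04) / 1.2237 = -0.3180 / 1.2237 = -0.2599

-0.26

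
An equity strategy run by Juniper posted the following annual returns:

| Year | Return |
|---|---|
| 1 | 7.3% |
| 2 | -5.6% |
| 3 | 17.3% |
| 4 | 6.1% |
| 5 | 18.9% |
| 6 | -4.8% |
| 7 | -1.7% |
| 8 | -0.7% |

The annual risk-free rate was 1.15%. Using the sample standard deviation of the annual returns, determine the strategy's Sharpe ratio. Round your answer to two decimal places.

0.36

r̄ = (7.3 − 5.6 + 17.3 + 6.1 + 18.9 − 4.8 − 1.7 − 0.7) / 8 = 36.80 / 8 = 4.6000%
Σ(r − r̄)² = (7.3 − 4.6000)² + (-5.6 − 4.6000)² + (17.3 − 4.6000)² + … = 635.5000
σ = √[635.5000 / 7] = 9.5282%
Sharpe = (r̄ − rf) / σ = (4.6000 − 1.15) / 9.5282 = 3.4500 / 9.5282 = 0.3621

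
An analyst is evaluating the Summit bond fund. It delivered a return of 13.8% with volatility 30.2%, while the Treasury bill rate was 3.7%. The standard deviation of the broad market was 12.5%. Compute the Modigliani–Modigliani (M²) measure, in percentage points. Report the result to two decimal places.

7.88

Sharpe = (Rp − Rf) / σp = (13.8% − 3.7%) / 30.2% = 0.3344
M² = Rf + Sharpe × σm = 3.7% + 0.3344 × 12.5% = 7.8800%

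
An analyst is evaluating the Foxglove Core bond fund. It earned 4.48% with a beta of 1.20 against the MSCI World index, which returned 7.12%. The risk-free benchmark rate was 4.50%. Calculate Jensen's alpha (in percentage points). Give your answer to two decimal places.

-3.16

CAPM expected return = Rf + β(Rm − Rf) = 4.50% + 1.20 × (7.12% − 4.50%) = 4.5 + 1.20 × 2.62 = 7.6440%
Jensen's α = Rp − E[R] = 4.48% − 7.6440% = -3.1640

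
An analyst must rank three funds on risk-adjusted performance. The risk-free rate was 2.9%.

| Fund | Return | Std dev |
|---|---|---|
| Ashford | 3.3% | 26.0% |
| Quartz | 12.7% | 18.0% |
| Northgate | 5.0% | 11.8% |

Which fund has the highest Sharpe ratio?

Quartz

Ashford: Sharpe ratio = (3.3% − 2.9%) / 26.0% = 0.015
Quartz: Sharpe ratio = (12.7% − 2.9%) / 18.0% = 0.544
Northgate: Sharpe ratio = (5.0% − 2.9%) / 11.8% = 0.178
Highest: Quartz (0.544).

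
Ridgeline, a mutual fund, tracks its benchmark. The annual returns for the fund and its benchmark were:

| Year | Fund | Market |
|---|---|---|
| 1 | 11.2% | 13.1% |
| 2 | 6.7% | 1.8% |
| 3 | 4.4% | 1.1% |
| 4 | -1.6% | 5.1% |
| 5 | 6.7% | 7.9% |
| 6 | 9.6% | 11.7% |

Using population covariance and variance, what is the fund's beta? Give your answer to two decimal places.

0.56

r̄p = 6.1667%,  r̄m = 6.7833%
Cov = Σ(rp − r̄p)(rm − r̄m) / 6 = 11.6211
Var(rm) = Σ(rm − r̄m)² / 6 = 20.8814
β = Cov / Var = 11.6211 / 20.8814 = 0.5565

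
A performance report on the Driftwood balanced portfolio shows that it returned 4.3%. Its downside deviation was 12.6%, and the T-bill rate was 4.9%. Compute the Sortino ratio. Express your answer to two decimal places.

Sortino = (Rp − Rf) / σd = (4.3% − 4.9%) / 12.6% = -0.60% / 12.6% = -0.0476

-0.05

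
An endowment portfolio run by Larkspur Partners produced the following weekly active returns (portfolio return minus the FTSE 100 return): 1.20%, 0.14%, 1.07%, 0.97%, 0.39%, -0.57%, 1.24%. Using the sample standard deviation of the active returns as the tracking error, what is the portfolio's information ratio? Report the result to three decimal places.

r̄ = (1.2 + 0.14 + 1.07 + 0.97 + 0.39 − 0.57 + 1.24) / 7 = 4.440 / 7 = 0.6343%
Sample σ = √[Σ(r − r̄)² / 6] = √[2.7438 / 6] = √0.4573 = 0.6762%
IR = r̄ / tracking error = 0.6343 / 0.6762 = 0.9380

0.938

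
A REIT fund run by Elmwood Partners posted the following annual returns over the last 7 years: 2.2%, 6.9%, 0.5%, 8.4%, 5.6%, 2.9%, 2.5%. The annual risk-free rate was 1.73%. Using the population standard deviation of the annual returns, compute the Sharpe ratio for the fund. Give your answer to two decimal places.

0.91

μ = (2.2 + 6.9 + 0.5 + 8.4 + 5.6 + 2.9 + 2.5) / 7 = 4.1429%
Population std dev = √[49.1371 / 7] = 2.6495%
Sharpe = (μ − rf) / σ = (4.1429 − 1.73) / 2.6495 = 2.4129 / 2.6495 = 0.9107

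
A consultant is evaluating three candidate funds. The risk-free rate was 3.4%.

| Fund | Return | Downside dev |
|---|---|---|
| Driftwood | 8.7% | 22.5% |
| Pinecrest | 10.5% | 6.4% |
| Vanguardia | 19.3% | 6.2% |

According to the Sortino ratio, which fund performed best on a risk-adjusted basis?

Driftwood: Sortino ratio = (8.7% − 3.4%) / 22.5% = 0.236
Pinecrest: Sortino ratio = (10.5% − 3.4%) / 6.4% = 1.109
Vanguardia: Sortino ratio = (19.3% − 3.4%) / 6.2% = 2.565
Highest: Vanguardia (2.565).

Vanguardia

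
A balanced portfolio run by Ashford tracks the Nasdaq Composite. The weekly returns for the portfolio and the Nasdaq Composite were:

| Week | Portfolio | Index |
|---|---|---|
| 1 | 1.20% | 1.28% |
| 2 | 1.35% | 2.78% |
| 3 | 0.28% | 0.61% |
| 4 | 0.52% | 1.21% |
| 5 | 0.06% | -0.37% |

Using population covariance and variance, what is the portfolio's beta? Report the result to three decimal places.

0.438

r̄p = 0.6820%,  r̄m = 1.1020%
Cov = Σ(rp − r̄p)(rm − r̄m) / 5 = 0.4618
Var(rm) = Σ(rm − r̄m)² / 5 = 1.0536
β = Cov / Var = 0.4618 / 1.0536 = 0.4383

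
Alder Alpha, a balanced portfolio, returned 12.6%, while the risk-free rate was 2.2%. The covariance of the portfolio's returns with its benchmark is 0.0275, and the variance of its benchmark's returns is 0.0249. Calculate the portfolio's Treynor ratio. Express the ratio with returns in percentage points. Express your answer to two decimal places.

β = Cov / Var = 0.0275 / 0.0249 = 1.1044
Treynor = (Rp − Rf) / β = (12.6% − 2.2%) / 1.1044 = 10.40 / 1.1044 = 9.4169

9.42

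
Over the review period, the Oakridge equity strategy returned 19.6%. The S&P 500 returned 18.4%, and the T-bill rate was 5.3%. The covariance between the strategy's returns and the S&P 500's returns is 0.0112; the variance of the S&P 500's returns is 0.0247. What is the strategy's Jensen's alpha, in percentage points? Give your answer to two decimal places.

β = Cov / Var = 0.0112 / 0.0247 = 0.4534
E[R] = Rf + β(Rm − Rf) = 5.3% + 0.4534 × (18.4% − 5.3%) = 11.2395%
α = Rp − E[R] = 19.6% − 11.2395% = 8.3605

8.36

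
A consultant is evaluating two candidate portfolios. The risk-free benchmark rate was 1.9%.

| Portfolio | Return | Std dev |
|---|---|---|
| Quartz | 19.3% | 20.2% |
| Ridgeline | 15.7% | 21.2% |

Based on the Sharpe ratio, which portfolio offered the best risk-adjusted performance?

Quartz

Quartz: Sharpe ratio = (19.3% − 1.9%) / 20.2% = 0.861
Ridgeline: Sharpe ratio = (15.7% − 1.9%) / 21.2% = 0.651
Highest: Quartz (0.861).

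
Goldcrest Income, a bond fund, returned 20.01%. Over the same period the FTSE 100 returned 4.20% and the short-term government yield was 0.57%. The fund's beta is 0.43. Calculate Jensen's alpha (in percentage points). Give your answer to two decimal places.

CAPM expected return = Rf + β(Rm − Rf) = 0.57% + 0.43 × (4.20% − 0.57%) = 0.57 + 0.43 × 3.63 = 2.1309%
Jensen's α = Rp − E[R] = 20.01% − 2.1309% = 17.8791

17.88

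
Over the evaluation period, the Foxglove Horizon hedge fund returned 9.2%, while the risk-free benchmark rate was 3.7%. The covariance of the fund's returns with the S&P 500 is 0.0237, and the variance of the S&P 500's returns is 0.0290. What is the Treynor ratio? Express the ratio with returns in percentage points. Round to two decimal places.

6.73

β = Cov / Var = 0.0237 / 0.0290 = 0.8172
Treynor = (Rp − Rf) / β = (9.2% − 3.7%) / 0.8172 = 5.50 / 0.8172 = 6.7303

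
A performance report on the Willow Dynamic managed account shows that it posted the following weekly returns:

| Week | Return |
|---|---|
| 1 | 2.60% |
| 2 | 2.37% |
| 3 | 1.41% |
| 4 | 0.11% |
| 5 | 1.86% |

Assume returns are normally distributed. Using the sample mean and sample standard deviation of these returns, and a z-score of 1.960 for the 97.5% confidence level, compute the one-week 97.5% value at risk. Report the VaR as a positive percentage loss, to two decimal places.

0.26

r̄ = (2.6 + 2.37 + 1.41 + 0.11 + 1.86) / 5 = 1.6700%
Sample σ = √[Σ(r − r̄)² / 4] = √[3.8922 / 4] = √0.9731 = 0.9865%
VaR = −(r̄ − z·σ) = −(1.6700 − 1.960 × 0.9865) = −(-0.2635) = 0.2635%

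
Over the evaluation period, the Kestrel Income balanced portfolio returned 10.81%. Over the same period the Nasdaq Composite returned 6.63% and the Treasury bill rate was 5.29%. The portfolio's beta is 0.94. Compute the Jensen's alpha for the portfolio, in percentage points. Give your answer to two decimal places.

4.26

CAPM expected return = Rf + β(Rm − Rf) = 5.29% + 0.94 × (6.63% − 5.29%) = 5.29 + 0.94 × 1.34 = 6.5496%
Jensen's α = Rp − E[R] = 10.81% − 6.5496% = 4.2604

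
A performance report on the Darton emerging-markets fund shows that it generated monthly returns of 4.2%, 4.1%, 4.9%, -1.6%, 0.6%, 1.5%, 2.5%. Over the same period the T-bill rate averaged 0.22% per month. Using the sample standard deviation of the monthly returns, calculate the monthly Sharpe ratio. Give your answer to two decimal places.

Mean return μ = 16.20 / 7 = 2.3143%
Sample σ = √[Σ(r − μ)² / 6] = √[32.3886 / 6] = √5.3981 = 2.3234%
Sharpe = (μ − rf) / σ = (2.3143 − 0.22) / 2.3234 = 2.0943 / 2.3234 = 0.9014

0.90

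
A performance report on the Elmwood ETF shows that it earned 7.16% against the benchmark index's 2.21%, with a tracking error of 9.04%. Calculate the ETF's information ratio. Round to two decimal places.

IR = (Rp − Rb) / TE = (7.16% − 2.21%) / 9.04% = 4.95% / 9.04% = 0.5476

0.55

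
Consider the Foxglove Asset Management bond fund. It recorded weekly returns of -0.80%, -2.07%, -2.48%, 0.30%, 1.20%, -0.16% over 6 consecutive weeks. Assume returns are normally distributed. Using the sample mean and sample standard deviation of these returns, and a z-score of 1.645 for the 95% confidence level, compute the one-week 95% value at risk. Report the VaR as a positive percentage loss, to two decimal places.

2.99

r̄ = (-0.8 − 2.07 − 2.48 + 0.3 + 1.2 − 0.16) / 6 = -4.010 / 6 = -0.6683%
Sample std dev = √[9.9509 / 5] = 1.4107%
VaR = −(r̄ − z·σ) = −(-0.6683 − 1.645 × 1.4107) = −(-2.9889) = 2.9889%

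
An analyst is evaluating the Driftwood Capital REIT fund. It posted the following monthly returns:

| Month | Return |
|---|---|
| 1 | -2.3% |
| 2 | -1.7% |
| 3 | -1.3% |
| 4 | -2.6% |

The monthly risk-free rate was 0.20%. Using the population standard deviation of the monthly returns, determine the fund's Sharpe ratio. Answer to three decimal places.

-4.291

r̄ = (-2.3 − 1.7 − 1.3 − 2.6) / 4 = -1.9750%
Population σ = √[Σ(r − r̄)² / 4] = √[1.0275 / 4] = √0.2569 = 0.5069%
Sharpe = (r̄ − rf) / σ = (-1.9750 − 0.2) / 0.5069 = -2.1750 / 0.5069 = -4.2908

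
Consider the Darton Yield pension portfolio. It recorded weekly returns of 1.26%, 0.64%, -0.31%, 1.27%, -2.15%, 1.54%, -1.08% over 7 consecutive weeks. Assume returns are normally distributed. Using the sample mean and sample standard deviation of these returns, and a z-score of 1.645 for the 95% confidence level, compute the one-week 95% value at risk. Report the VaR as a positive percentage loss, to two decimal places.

r̄ = (1.26 + 0.64 − 0.31 + 1.27 − 2.15 + 1.54 − 1.08) / 7 = 0.1671%
Σ(r − r̄)² = (1.26 − 0.1671)² + (0.64 − 0.1671)² + (-0.31 − 0.1671)² + … = 11.6711
σ = √[11.6711 / 6] = 1.3947%
VaR = −(r̄ − z·σ) = −(0.1671 − 1.645 × 1.3947) = −(-2.1272) = 2.1272%

2.13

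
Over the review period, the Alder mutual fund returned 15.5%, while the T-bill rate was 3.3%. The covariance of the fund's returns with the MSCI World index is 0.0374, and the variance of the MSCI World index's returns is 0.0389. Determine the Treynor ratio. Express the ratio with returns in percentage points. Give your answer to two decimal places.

12.69

β = Cov / Var = 0.0374 / 0.0389 = 0.9614
Treynor = (Rp − Rf) / β = (15.5% − 3.3%) / 0.9614 = 12.20 / 0.9614 = 12.6898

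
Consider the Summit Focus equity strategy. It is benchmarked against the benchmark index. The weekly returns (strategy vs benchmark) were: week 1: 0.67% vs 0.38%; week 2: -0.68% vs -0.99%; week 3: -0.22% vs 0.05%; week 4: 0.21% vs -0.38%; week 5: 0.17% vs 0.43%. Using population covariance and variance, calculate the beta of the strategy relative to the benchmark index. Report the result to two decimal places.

r̄p = 0.0300%,  r̄m = -0.1020%
Cov = Σ(rp − r̄p)(rm − r̄m) / 5 = 0.1851
Var(rm) = Σ(rm − r̄m)² / 5 = 0.2809
β = Cov / Var = 0.1851 / 0.2809 = 0.6590

0.66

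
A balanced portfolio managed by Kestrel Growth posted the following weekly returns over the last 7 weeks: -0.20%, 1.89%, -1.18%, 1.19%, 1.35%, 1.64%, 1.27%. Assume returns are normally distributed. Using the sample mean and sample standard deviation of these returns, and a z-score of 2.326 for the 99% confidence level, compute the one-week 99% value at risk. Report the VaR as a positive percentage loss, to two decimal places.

1.74

r̄ = (-0.2 + 1.89 − 1.18 + 1.19 + 1.35 + 1.64 + 1.27) / 7 = 5.960 / 7 = 0.8514%
Sample σ = √[Σ(r − r̄)² / 6] = √[7.4711 / 6] = √1.2452 = 1.1159%
VaR = −(r̄ − z·σ) = −(0.8514 − 2.326 × 1.1159) = −(-1.7442) = 1.7442%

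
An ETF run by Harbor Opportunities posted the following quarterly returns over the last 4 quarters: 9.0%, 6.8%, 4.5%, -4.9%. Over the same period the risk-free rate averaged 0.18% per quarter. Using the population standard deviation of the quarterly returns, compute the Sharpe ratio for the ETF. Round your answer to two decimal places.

r̄ = (9 + 6.8 + 4.5 − 4.9) / 4 = 3.8500%
Σ(r − r̄)² = 112.2100; population σ = √(112.2100/4) = 5.2965%
Sharpe = (r̄ − rf) / σ = (3.8500 − 0.18) / 5.2965 = 3.6700 / 5.2965 = 0.6929

0.69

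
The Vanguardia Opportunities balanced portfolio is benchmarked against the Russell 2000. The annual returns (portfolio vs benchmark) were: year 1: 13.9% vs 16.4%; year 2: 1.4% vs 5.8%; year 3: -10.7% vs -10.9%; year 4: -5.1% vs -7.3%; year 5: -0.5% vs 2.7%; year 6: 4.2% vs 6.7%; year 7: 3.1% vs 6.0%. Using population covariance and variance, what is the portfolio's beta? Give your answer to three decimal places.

0.821

r̄p = 0.9000%,  r̄m = 2.7714%
Cov = Σ(rp − r̄p)(rm − r̄m) / 7 = 59.6957
Var(rm) = Σ(rm − r̄m)² / 7 = 72.7306
β = Cov / Var = 59.6957 / 72.7306 = 0.8208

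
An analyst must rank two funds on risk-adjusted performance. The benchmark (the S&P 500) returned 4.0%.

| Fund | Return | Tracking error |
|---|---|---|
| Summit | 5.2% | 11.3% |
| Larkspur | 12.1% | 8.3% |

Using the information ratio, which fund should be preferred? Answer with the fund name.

Summit: IR = (5.2% − 4.0%) / 11.3% = 0.106
Larkspur: IR = (12.1% − 4.0%) / 8.3% = 0.976
Highest: Larkspur (0.976).

Larkspur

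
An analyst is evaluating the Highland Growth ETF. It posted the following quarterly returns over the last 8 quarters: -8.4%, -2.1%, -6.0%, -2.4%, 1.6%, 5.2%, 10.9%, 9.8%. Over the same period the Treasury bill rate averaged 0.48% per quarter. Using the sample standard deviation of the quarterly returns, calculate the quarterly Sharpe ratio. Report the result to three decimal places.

r̄ = (-8.4 − 2.1 − 6 − 2.4 + 1.6 + 5.2 + 10.9 + 9.8) / 8 = 8.60 / 8 = 1.0750%
Sample std dev = √[351.9350 / 7] = 7.0906%
Sharpe = (r̄ − rf) / σ = (1.0750 − 0.48) / 7.0906 = 0.5950 / 7.0906 = 0.0839

0.084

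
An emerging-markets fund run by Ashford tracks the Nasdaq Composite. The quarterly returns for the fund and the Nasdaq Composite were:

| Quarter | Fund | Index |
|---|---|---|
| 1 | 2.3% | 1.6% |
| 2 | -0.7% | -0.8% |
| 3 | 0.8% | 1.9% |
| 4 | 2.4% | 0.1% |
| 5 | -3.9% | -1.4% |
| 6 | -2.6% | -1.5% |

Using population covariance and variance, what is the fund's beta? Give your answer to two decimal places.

r̄p = -0.2833%,  r̄m = -0.0167%
Cov = Σ(rp − r̄p)(rm − r̄m) / 6 = 2.5553
Var(rm) = Σ(rm − r̄m)² / 6 = 1.8381
β = Cov / Var = 2.5553 / 1.8381 = 1.3902

1.39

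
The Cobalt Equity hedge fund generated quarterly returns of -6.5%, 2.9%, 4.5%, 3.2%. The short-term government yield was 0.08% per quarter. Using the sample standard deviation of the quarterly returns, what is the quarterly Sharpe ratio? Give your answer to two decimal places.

Mean return r̄ = 4.10 / 4 = 1.0250%
Σ(r − r̄)² = (-6.5 − 1.0250)² + (2.9 − 1.0250)² + (4.5 − 1.0250)² + … = 76.9475
σ = √[76.9475 / 3] = 5.0645%
Sharpe = (r̄ − rf) / σ = (1.0250 − 0.08) / 5.0645 = 0.9450 / 5.0645 = 0.1866

0.19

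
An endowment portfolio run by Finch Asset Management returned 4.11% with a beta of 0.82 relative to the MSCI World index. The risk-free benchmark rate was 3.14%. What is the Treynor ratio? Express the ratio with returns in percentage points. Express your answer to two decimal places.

Treynor = (Rp − Rf) / β = (4.11% − 3.14%) / 0.82 = 0.97 / 0.82 = 1.1829

1.18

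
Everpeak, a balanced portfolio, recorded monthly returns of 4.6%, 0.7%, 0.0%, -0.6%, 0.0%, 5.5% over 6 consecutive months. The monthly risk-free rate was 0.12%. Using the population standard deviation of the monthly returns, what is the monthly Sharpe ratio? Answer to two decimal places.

μ = (4.6 + 0.7 + 0 − 0.6 + 0 + 5.5) / 6 = 10.20 / 6 = 1.7000%
Σ(r − μ)² = (4.6 − 1.7000)² + (0.7 − 1.7000)² + … = 34.9200
population σ = √(34.9200 / 6) = √5.8200 = 2.4125%
Sharpe = (μ − rf) / σ = (1.7000 − 0.12) / 2.4125 = 1.5800 / 2.4125 = 0.6549

0.65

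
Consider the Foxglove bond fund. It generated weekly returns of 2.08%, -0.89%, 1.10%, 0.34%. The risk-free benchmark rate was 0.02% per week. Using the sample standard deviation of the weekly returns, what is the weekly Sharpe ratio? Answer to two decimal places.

Mean return μ = 2.630 / 4 = 0.6575%
Sample σ = √[Σ(r − μ)² / 3] = √[4.7149 / 3] = √1.5716 = 1.2536%
Sharpe = (μ − rf) / σ = (0.6575 − 0.02) / 1.2536 = 0.6375 / 1.2536 = 0.5085

0.51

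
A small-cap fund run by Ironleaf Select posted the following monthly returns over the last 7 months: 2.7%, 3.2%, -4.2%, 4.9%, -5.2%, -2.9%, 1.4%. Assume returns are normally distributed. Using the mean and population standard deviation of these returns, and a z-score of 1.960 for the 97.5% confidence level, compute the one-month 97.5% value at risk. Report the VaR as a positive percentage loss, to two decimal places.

7.29

r̄ = (2.7 + 3.2 − 4.2 + 4.9 − 5.2 − 2.9 + 1.4) / 7 = -0.10 / 7 = -0.0143%
Σ(r − r̄)² = 96.5886; population σ = √(96.5886/7) = 3.7146%
VaR = −(r̄ − z·σ) = −(-0.0143 − 1.960 × 3.7146) = −(-7.2949) = 7.2949%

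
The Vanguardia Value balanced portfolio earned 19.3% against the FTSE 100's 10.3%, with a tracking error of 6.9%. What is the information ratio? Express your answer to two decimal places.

1.30

IR = (Rp − Rb) / TE = (19.3% − 10.3%) / 6.9% = 9.00% / 6.9% = 1.3043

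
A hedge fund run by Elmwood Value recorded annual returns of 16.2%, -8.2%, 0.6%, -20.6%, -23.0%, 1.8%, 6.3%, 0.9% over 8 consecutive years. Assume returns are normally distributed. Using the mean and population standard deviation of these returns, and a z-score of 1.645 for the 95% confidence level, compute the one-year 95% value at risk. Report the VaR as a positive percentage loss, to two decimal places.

23.75

r̄ = (16.2 − 8.2 + 0.6 − 20.6 − 23 + 1.8 + 6.3 + 0.9) / 8 = -3.2500%
Σ(r − r̄)² = 1242.6400; population σ = √(1242.6400/8) = 12.4631%
VaR = −(r̄ − z·σ) = −(-3.2500 − 1.645 × 12.4631) = −(-23.7518) = 23.7518%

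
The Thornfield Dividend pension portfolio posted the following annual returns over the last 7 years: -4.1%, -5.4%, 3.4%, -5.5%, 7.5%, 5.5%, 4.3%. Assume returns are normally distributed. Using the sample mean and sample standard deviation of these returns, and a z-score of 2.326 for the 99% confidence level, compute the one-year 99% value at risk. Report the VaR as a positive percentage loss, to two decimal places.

r̄ = (-4.1 − 5.4 + 3.4 − 5.5 + 7.5 + 5.5 + 4.3) / 7 = 5.70 / 7 = 0.8143%
Sample std dev = √[188.1286 / 6] = 5.5995%
VaR = −(r̄ − z·σ) = −(0.8143 − 2.326 × 5.5995) = −(-12.2101) = 12.2101%

12.21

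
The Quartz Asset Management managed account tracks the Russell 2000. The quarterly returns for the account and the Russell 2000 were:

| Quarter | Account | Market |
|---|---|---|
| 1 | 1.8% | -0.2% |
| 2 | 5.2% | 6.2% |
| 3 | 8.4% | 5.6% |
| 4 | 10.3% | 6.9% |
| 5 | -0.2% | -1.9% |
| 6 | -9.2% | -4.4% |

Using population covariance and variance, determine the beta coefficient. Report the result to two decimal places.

1.36

r̄p = 2.7167%,  r̄m = 2.0333%
Cov = Σ(rp − r̄p)(rm − r̄m) / 6 = 26.2844
Var(rm) = Σ(rm − r̄m)² / 6 = 19.2689
β = Cov / Var = 26.2844 / 19.2689 = 1.3641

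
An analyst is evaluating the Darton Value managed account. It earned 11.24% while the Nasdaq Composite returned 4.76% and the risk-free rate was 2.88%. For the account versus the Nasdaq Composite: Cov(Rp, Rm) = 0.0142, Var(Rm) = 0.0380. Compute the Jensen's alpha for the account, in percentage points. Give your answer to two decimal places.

7.66

β = Cov / Var = 0.0142 / 0.0380 = 0.3737
E[R] = Rf + β(Rm − Rf) = 2.88% + 0.3737 × (4.76% − 2.88%) = 3.5826%
α = Rp − E[R] = 11.24% − 3.5826% = 7.6574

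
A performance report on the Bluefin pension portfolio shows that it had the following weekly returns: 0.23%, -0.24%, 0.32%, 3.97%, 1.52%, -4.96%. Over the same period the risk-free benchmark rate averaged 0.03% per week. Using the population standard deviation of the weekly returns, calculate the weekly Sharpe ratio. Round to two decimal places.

r̄ = (0.23 − 0.24 + 0.32 + 3.97 + 1.52 − 4.96) / 6 = 0.1400%
Population std dev = √[42.7682 / 6] = 2.6698%
Sharpe = (r̄ − rf) / σ = (0.1400 − 0.03) / 2.6698 = 0.1100 / 2.6698 = 0.0412

0.04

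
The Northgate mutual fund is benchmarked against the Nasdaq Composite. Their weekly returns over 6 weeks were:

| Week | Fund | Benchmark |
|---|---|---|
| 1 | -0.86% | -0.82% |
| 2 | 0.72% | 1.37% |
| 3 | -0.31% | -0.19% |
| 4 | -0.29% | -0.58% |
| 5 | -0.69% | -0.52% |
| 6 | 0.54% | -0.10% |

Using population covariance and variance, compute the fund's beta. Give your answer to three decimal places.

r̄p = -0.1483%,  r̄m = -0.1400%
Cov = Σ(rp − r̄p)(rm − r̄m) / 6 = 0.3498
Var(rm) = Σ(rm − r̄m)² / 6 = 0.5141
β = Cov / Var = 0.3498 / 0.5141 = 0.6804

0.680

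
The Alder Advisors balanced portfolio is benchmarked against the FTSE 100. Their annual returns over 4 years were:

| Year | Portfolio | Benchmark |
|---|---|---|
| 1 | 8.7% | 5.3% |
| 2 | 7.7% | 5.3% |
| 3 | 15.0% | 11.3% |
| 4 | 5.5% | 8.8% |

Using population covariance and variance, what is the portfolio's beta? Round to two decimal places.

r̄p = 9.2250%,  r̄m = 7.6750%
Cov = Σ(rp − r̄p)(rm − r̄m) / 4 = 5.4031
Var(rm) = Σ(rm − r̄m)² / 4 = 6.4219
β = Cov / Var = 5.4031 / 6.4219 = 0.8414

0.84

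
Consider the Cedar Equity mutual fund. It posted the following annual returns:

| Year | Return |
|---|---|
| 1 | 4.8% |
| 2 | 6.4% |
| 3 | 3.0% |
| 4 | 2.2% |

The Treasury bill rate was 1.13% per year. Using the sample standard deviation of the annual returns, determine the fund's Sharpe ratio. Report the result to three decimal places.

μ = (4.8 + 6.4 + 3 + 2.2) / 4 = 4.1000%
Sample std dev = √[10.6000 / 3] = 1.8797%
Sharpe = (μ − rf) / σ = (4.1000 − 1.13) / 1.8797 = 2.9700 / 1.8797 = 1.5800

1.580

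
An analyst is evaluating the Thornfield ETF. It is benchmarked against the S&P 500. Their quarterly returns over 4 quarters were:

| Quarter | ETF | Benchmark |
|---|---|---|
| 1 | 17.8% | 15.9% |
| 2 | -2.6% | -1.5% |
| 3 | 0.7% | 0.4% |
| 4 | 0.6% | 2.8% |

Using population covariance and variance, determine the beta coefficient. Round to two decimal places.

r̄p = 4.1250%,  r̄m = 4.4000%
Cov = Σ(rp − r̄p)(rm − r̄m) / 4 = 54.0700
Var(rm) = Σ(rm − r̄m)² / 4 = 46.4050
β = Cov / Var = 54.0700 / 46.4050 = 1.1652

1.17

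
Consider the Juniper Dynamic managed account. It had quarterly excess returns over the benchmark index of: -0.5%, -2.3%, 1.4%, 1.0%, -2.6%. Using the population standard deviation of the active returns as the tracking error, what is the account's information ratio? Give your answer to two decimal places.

-0.37

μ = (-0.5 − 2.3 + 1.4 + 1 − 2.6) / 5 = -3.00 / 5 = -0.6000%
Population σ = √[Σ(r − μ)² / 5] = √[13.4600 / 5] = √2.6920 = 1.6407%
IR = μ / tracking error = -0.6000 / 1.6407 = -0.3657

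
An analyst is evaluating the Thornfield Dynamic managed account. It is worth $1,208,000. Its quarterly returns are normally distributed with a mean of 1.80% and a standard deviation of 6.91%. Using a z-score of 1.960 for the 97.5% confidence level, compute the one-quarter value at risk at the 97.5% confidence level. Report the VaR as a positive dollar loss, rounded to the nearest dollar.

Return at the 97.5% tail: μ − z·σ = 1.80% − 1.960 × 6.91% = 1.8 − 13.5436 = -11.7436%
VaR = −(-11.7436%) × $1,208,000 = 11.7436% × $1,208,000 = $141,863

$141,863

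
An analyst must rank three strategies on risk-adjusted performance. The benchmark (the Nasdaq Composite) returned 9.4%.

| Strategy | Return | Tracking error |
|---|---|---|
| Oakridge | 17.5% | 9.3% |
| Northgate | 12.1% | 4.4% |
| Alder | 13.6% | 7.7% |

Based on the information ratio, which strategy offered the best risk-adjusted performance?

Oakridge

Oakridge: IR = (17.5% − 9.4%) / 9.3% = 0.871
Northgate: IR = (12.1% − 9.4%) / 4.4% = 0.614
Alder: IR = (13.6% − 9.4%) / 7.7% = 0.545
Highest: Oakridge (0.871).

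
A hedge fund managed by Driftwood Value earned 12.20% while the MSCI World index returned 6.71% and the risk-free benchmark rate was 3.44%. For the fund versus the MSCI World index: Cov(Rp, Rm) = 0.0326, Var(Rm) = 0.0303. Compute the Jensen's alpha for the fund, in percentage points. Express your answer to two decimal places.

β = Cov / Var = 0.0326 / 0.0303 = 1.0759
E[R] = Rf + β(Rm − Rf) = 3.44% + 1.0759 × (6.71% − 3.44%) = 6.9582%
α = Rp − E[R] = 12.20% − 6.9582% = 5.2418

5.24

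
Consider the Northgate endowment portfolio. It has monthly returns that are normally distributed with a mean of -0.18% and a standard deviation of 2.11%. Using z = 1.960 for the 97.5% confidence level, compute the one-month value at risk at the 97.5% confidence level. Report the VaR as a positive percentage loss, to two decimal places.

VaR (as % loss) = −(μ − z·σ) = −(-0.18% − 1.960 × 2.11%) = −(-4.3156%) = 4.3156%

4.32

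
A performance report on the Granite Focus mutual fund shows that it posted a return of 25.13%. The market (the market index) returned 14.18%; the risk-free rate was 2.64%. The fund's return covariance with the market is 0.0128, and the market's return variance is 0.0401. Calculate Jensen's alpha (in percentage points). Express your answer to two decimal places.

β = Cov / Var = 0.0128 / 0.0401 = 0.3192
E[R] = Rf + β(Rm − Rf) = 2.64% + 0.3192 × (14.18% − 2.64%) = 6.3236%
α = Rp − E[R] = 25.13% − 6.3236% = 18.8064

18.81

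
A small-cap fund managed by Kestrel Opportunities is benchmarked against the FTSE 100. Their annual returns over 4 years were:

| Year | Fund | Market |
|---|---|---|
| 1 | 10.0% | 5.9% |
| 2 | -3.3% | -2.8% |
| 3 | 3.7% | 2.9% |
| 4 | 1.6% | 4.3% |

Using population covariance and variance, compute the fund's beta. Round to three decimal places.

r̄p = 3.0000%,  r̄m = 2.5750%
Cov = Σ(rp − r̄p)(rm − r̄m) / 4 = 13.7375
Var(rm) = Σ(rm − r̄m)² / 4 = 10.7569
β = Cov / Var = 13.7375 / 10.7569 = 1.2771

1.277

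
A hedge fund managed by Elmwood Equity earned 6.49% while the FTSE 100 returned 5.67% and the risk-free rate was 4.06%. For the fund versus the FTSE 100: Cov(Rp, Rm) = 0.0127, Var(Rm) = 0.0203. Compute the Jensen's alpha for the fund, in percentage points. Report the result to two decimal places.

β = Cov / Var = 0.0127 / 0.0203 = 0.6256
E[R] = Rf + β(Rm − Rf) = 4.06% + 0.6256 × (5.67% − 4.06%) = 5.0672%
α = Rp − E[R] = 6.49% − 5.0672% = 1.4228

1.42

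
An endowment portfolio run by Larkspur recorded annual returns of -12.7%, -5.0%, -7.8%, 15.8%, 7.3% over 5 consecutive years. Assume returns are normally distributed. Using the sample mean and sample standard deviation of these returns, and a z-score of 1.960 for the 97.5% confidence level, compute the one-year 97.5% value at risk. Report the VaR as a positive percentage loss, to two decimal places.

23.44

r̄ = (-12.7 − 5 − 7.8 + 15.8 + 7.3) / 5 = -2.40 / 5 = -0.4800%
Σ(r − r̄)² = (-12.7 − (-0.4800))² + (-5 − (-0.4800))² + … = 548.9080
sample σ = √(548.9080 / 4) = √137.2270 = 11.7144%
VaR = −(r̄ − z·σ) = −(-0.4800 − 1.960 × 11.7144) = −(-23.4402) = 23.4402%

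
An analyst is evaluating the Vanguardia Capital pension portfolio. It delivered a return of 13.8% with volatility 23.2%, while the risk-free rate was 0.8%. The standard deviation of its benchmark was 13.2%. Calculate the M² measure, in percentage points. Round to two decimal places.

8.20

Sharpe = (Rp − Rf) / σp = (13.8% − 0.8%) / 23.2% = 0.5603
M² = Rf + Sharpe × σm = 0.8% + 0.5603 × 13.2% = 8.1960%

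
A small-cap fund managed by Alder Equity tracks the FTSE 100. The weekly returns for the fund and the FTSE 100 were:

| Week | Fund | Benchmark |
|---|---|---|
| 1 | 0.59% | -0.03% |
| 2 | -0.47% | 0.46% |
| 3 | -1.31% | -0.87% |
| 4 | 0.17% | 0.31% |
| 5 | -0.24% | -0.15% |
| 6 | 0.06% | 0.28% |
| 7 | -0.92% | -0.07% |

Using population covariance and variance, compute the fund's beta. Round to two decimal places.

r̄p = -0.3029%,  r̄m = -0.0100%
Cov = Σ(rp − r̄p)(rm − r̄m) / 7 = 0.1506
Var(rm) = Σ(rm − r̄m)² / 7 = 0.1672
β = Cov / Var = 0.1506 / 0.1672 = 0.9007

0.90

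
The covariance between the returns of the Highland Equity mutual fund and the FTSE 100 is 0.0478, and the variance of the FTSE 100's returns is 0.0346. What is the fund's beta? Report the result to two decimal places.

β = Cov(Rp, Rm) / Var(Rm) = 0.0478 / 0.0346 = 1.3815

1.38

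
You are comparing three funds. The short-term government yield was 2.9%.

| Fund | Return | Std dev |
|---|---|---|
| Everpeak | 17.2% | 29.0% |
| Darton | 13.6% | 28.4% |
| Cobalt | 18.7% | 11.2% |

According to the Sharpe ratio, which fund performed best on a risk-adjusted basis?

Everpeak: Sharpe ratio = (17.2% − 2.9%) / 29.0% = 0.493
Darton: Sharpe ratio = (13.6% − 2.9%) / 28.4% = 0.377
Cobalt: Sharpe ratio = (18.7% − 2.9%) / 11.2% = 1.411
Highest: Cobalt (1.411).

Cobalt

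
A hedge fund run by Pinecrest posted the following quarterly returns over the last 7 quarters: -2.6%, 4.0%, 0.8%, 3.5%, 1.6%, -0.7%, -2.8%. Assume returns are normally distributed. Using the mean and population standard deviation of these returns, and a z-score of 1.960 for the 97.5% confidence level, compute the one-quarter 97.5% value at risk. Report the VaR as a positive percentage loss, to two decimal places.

Mean return r̄ = 3.80 / 7 = 0.5429%
Σ(r − r̄)² = (-2.6 − 0.5429)² + (4 − 0.5429)² + … = 44.4771
population σ = √(44.4771 / 7) = √6.3539 = 2.5207%
VaR = −(r̄ − z·σ) = −(0.5429 − 1.960 × 2.5207) = −(-4.3977) = 4.3977%

4.40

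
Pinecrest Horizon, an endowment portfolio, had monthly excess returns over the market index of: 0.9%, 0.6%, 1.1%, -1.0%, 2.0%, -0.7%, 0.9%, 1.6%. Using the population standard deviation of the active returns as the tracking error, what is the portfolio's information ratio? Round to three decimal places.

0.693

r̄ = (0.9 + 0.6 + 1.1 − 1 + 2 − 0.7 + 0.9 + 1.6) / 8 = 5.40 / 8 = 0.6750%
Population σ = √[Σ(r − r̄)² / 8] = √[7.5950 / 8] = √0.9494 = 0.9744%
IR = r̄ / tracking error = 0.6750 / 0.9744 = 0.6927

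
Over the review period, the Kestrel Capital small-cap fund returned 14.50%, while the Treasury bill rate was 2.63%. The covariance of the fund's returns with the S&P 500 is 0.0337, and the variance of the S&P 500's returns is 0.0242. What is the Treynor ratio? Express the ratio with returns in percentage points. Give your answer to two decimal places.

β = Cov / Var = 0.0337 / 0.0242 = 1.3926
Treynor = (Rp − Rf) / β = (14.50% − 2.63%) / 1.3926 = 11.87 / 1.3926 = 8.5236

8.52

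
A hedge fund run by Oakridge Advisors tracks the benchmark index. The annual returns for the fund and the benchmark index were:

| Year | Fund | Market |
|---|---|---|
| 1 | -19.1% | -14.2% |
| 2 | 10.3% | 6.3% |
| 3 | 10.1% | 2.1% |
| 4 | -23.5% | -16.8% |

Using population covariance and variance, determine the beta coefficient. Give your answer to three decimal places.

1.566

r̄p = -5.5500%,  r̄m = -5.6500%
Cov = Σ(rp − r̄p)(rm − r̄m) / 4 = 156.6725
Var(rm) = Σ(rm − r̄m)² / 4 = 100.0725
β = Cov / Var = 156.6725 / 100.0725 = 1.5656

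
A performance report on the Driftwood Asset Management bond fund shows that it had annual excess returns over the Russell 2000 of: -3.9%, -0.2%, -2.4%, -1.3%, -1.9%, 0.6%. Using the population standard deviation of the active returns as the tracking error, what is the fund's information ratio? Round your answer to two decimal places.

-1.04

μ = (-3.9 − 0.2 − 2.4 − 1.3 − 1.9 + 0.6) / 6 = -9.10 / 6 = -1.5167%
Population σ = √[Σ(r − μ)² / 6] = √[12.8683 / 6] = √2.1447 = 1.4645%
IR = μ / tracking error = -1.5167 / 1.4645 = -1.0356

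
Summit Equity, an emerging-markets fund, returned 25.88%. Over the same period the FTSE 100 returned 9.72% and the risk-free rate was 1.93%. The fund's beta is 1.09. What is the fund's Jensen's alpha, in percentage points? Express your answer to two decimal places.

CAPM expected return = Rf + β(Rm − Rf) = 1.93% + 1.09 × (9.72% − 1.93%) = 1.93 + 1.09 × 7.79 = 10.4211%
Jensen's α = Rp − E[R] = 25.88% − 10.4211% = 15.4589

15.46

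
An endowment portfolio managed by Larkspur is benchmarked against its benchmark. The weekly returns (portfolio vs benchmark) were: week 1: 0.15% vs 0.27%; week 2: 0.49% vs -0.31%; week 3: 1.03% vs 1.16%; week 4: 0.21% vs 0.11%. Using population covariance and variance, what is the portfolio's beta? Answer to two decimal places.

r̄p = 0.4700%,  r̄m = 0.3075%
Cov = Σ(rp − r̄p)(rm − r̄m) / 4 = 0.1321
Var(rm) = Σ(rm − r̄m)² / 4 = 0.2871
β = Cov / Var = 0.1321 / 0.2871 = 0.4601

0.46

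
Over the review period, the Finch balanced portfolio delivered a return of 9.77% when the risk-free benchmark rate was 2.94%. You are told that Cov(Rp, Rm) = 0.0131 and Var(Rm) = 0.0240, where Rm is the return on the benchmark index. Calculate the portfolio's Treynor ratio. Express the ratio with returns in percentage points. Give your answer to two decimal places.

β = Cov / Var = 0.0131 / 0.0240 = 0.5458
Treynor = (Rp − Rf) / β = (9.77% − 2.94%) / 0.5458 = 6.83 / 0.5458 = 12.5137

12.51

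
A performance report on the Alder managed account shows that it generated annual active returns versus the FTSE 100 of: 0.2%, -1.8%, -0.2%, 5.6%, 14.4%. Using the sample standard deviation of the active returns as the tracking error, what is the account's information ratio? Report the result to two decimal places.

r̄ = (0.2 − 1.8 − 0.2 + 5.6 + 14.4) / 5 = 18.20 / 5 = 3.6400%
Sample std dev = √[175.7920 / 4] = 6.6293%
IR = r̄ / tracking error = 3.6400 / 6.6293 = 0.5491

0.55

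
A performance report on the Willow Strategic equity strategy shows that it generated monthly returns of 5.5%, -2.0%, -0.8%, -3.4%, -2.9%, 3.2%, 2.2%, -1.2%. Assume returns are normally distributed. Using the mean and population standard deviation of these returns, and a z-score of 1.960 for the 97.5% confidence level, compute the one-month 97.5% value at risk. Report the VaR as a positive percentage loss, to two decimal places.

Mean return μ = 0.60 / 8 = 0.0750%
Σ(r − μ)² = 71.3350; population σ = √(71.3350/8) = 2.9861%
VaR = −(μ − z·σ) = −(0.0750 − 1.960 × 2.9861) = −(-5.7778) = 5.7778%

5.78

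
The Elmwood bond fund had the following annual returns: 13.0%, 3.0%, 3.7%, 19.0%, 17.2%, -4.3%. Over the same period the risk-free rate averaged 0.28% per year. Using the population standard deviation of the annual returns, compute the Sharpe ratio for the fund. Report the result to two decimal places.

0.99

Mean return r̄ = 51.60 / 6 = 8.6000%
Σ(r − r̄)² = 423.2600; population σ = √(423.2600/6) = 8.3990%
Sharpe = (r̄ − rf) / σ = (8.6000 − 0.28) / 8.3990 = 8.3200 / 8.3990 = 0.9906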